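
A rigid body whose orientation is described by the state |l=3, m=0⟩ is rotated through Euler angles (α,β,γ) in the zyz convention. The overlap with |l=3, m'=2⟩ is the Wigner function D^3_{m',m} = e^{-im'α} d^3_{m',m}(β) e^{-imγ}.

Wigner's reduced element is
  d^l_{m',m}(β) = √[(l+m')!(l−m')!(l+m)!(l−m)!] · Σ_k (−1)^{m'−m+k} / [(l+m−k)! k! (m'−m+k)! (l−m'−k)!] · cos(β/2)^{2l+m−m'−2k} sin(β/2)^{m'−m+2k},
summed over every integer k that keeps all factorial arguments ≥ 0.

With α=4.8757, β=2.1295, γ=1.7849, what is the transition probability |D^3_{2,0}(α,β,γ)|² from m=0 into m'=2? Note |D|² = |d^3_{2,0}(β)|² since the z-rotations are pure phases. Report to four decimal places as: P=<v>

P=0.2724

First d^3_{2,0}(β=2.1295), then the phase factors e^{-i(2)α} and e^{-i(0)γ}:
With c≡cos(β/2)=0.484723 and s≡sin(β/2)=0.874668, N=[120·1·6·6]^{1/2}=65.726707
The bounds max(0,m−m')=0 and min(l+m,l−m')=1 give 2 terms
  k=0: (−1)^2·65.7267/(12)·0.4847^4·0.8747^2 = +0.231324
  k=1: (−1)^3·65.7267/(12)·0.4847^2·0.8747^4 = -0.753217
d^3_{2,0}(2.1295) = +0.231324 -0.753217 = -0.521893
|D^3_{2,0}|² = |d^3_{2,0}(β)|² = (-0.521893)² = 0.272372 (the z-rotation phases have unit modulus)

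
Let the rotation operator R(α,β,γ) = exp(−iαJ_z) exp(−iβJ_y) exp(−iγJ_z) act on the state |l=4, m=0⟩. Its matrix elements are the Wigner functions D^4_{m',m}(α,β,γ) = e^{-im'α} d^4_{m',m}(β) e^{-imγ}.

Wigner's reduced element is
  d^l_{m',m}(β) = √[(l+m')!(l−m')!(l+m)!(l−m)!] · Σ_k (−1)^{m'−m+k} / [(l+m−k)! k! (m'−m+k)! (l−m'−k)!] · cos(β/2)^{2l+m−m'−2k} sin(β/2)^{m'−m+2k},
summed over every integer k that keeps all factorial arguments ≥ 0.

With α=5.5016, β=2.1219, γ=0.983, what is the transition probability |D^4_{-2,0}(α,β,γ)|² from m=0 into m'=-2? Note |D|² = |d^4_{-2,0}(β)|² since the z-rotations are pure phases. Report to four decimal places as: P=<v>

P=0.0696

First d^4_{-2,0}(β=2.1219), then the phase factors e^{-i(-2)α} and e^{-i(0)γ}:
With c≡cos(β/2)=0.488043 and s≡sin(β/2)=0.872820, N=[2·720·24·24]^{1/2}=910.735966
k: max(0,(0)−(-2))=2 … min(4+(0),4−(-2))=4
  k=2: (−1)^0·910.7360/(96)·0.4880^6·0.8728^2 = +0.097661
  k=3: (−1)^1·910.7360/(36)·0.4880^4·0.8728^4 = -0.832953
  k=4: (−1)^2·910.7360/(96)·0.4880^2·0.8728^6 = +0.999043
d^4_{-2,0}(2.1219) = +0.097661 -0.832953 +0.999043 = +0.263751
|D^4_{-2,0}|² = |d^4_{-2,0}(β)|² = (+0.263751)² = 0.069564 (the z-rotation phases have unit modulus)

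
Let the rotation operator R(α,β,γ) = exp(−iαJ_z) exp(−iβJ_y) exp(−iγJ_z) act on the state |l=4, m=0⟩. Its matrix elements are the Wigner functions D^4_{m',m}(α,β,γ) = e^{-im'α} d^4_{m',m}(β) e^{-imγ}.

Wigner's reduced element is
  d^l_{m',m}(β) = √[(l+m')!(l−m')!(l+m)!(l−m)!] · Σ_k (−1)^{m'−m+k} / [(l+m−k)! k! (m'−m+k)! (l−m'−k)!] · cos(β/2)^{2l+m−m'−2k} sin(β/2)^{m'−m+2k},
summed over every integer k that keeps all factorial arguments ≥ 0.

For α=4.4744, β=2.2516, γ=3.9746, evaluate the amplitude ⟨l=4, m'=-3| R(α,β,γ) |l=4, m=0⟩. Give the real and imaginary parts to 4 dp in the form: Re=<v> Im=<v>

Split into d^4_{-3,0}(β=2.2516) × two z-phases.
c=cos(2.2516/2)=0.430455, s=sin(2.2516/2)=0.902612; N=√[1·5040·24·24]=1703.830978
k: max(0,(0)−(-3))=3 … min(4+(0),4−(-3))=4
  k=3: (−1)^0·1703.8310/(144)·0.4305^5·0.9026^3 = +0.128589
  k=4: (−1)^1·1703.8310/(144)·0.4305^3·0.9026^5 = -0.565395
d^4_{-3,0}(2.2516) = +0.128589 -0.565395 = -0.436806
Phases: e^{-i·(-3)·4.4744}=+0.654837+0.755770i, e^{-i·(0)·3.9746}=+1.000000+0.000000i ⇒ D=-0.286037-0.330125i

Re=-0.2860 Im=-0.3301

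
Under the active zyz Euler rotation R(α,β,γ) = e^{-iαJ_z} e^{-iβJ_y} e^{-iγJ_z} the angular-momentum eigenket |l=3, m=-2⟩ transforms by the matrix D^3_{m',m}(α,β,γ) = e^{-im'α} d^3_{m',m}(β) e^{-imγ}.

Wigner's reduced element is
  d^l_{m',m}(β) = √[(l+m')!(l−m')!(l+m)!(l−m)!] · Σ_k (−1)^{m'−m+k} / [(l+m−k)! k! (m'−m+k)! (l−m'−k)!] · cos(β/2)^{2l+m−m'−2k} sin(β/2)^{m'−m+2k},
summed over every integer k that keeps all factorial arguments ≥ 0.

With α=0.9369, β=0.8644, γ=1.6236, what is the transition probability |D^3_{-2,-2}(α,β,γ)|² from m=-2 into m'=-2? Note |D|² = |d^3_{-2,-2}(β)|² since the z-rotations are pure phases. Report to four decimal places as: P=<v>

First d^3_{-2,-2}(β=0.8644), then the phase factors e^{-i(-2)α} and e^{-i(-2)γ}:
With c≡cos(β/2)=0.908046 and s≡sin(β/2)=0.418870, N=[1·120·1·120]^{1/2}=120.000000
Admissible k: 0..1 (factorial args all ≥0)
  k=0: (−1)^0·120.0000/(120)·0.9080^6·0.4189^0 = +0.560594
  k=1: (−1)^1·120.0000/(24)·0.9080^4·0.4189^2 = -0.596430
d^3_{-2,-2}(0.8644) = +0.560594 -0.596430 = -0.035836
|D^3_{-2,-2}|² = |d^3_{-2,-2}(β)|² = (-0.035836)² = 0.001284 (the z-rotation phases have unit modulus)

P=0.0013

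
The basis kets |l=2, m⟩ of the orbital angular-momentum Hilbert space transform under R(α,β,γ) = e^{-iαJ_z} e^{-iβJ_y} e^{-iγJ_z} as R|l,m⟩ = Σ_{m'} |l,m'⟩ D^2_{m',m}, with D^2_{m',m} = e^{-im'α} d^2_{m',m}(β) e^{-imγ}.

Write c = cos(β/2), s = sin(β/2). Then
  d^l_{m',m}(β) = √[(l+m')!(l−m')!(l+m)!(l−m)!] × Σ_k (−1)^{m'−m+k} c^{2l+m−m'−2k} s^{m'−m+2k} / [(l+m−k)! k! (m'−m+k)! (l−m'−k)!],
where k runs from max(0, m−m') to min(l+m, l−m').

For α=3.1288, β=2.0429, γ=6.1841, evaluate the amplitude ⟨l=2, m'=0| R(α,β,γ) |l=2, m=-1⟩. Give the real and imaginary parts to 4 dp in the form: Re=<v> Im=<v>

First d^2_{0,-1}(β=2.0429), then the phase factors e^{-i(0)α} and e^{-i(-1)γ}:
With c≡cos(β/2)=0.522130 and s≡sin(β/2)=0.852866, N=[2·2·1·6]^{1/2}=4.898979
k: max(0,(-1)−(0))=0 … min(2+(-1),2−(0))=1
  k=0: (−1)^1·4.8990/(2)·0.5221^3·0.8529^1 = -0.297366
  k=1: (−1)^2·4.8990/(2)·0.5221^1·0.8529^3 = +0.793408
d^2_{0,-1}(2.0429) = -0.297366 +0.793408 = +0.496042
Attach z-rotation phases: D = e^{-i(0)(3.1288)}·(+0.496042)·e^{-i(-1)(6.1841)} = +0.493608-0.049070i

Re=0.4936 Im=-0.0491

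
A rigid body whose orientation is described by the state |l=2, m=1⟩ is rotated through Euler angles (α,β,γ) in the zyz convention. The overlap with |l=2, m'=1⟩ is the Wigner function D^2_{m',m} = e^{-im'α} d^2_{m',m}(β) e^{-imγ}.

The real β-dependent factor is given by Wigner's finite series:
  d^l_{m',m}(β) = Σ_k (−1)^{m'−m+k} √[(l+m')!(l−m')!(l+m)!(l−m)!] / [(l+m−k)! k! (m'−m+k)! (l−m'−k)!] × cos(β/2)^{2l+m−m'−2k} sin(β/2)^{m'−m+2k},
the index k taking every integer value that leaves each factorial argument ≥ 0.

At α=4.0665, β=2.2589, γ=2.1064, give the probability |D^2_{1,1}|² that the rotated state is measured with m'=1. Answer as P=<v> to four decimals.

Split into d^2_{1,1}(β=2.2589) × two z-phases.
Half-angle: c=0.427157, s=0.904177. N=√(6·1·6·1)=6.000000
Admissible k: 0..1 (factorial args all ≥0)
  k=0: (−1)^0·6.0000/(6)·0.4272^4·0.9042^0 = +0.033293
  k=1: (−1)^1·6.0000/(2)·0.4272^2·0.9042^2 = -0.447511
d^2_{1,1}(2.2589) = +0.033293 -0.447511 = -0.414218
|D^2_{1,1}|² = |d^2_{1,1}(β)|² = (-0.414218)² = 0.171577 (the z-rotation phases have unit modulus)

P=0.1716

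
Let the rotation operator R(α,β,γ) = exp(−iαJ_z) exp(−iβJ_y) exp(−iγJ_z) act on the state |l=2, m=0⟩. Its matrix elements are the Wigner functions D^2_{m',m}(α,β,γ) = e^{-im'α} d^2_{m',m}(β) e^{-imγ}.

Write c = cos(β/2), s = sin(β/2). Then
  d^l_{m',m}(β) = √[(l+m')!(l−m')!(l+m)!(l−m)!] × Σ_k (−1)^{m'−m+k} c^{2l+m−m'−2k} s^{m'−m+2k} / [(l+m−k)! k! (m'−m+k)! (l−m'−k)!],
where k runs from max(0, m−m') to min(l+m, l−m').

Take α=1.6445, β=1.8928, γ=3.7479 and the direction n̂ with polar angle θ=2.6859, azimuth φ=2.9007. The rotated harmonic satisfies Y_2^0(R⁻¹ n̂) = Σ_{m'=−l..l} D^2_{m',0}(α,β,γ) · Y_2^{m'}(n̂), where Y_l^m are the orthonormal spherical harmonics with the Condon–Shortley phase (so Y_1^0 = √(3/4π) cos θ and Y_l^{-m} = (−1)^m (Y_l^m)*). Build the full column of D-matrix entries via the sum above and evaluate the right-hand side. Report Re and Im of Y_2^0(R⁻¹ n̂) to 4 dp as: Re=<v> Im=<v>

Re=-0.1537 Im=0.0000

Need the full column D^2_{m',0} for m'=−2..2 at α=1.6445, β=1.8928, γ=3.7479.
cos(β/2)=0.584608, sin(β/2)=0.811316
d^2_{-2,0}: single k=2 term ⇒ +0.551042;  D = -0.545066-0.080934i
d^2_{-1,0}: k∈[1..2] ⇒ +0.397063 -0.764734 = -0.367671;  D = +0.027074-0.366673i
d^2_{0,0}: k∈[0..2] ⇒ +0.116804 -0.899848 +0.433272 = -0.349772;  D = -0.349772+0.000000i
d^2_{1,0}: k∈[0..1] ⇒ -0.397063 +0.764734 = +0.367671;  D = -0.027074-0.366673i
d^2_{2,0}: single k=0 term ⇒ +0.551042;  D = -0.545066+0.080934i
Y_2^{m'}(θ=2.6859,φ=2.9007) and Σ D·Y over m':
  (-0.5451-0.0809i)·(+0.0663+0.0347i)  (+0.0271-0.3667i)·(+0.2965+0.0728i)  (-0.3498+0.0000i)·(+0.4475+0.0000i)  (-0.0271-0.3667i)·(-0.2965+0.0728i)  (-0.5451+0.0809i)·(+0.0663-0.0347i)
Y_2^0(R⁻¹ n̂) = -0.153728+0.000000i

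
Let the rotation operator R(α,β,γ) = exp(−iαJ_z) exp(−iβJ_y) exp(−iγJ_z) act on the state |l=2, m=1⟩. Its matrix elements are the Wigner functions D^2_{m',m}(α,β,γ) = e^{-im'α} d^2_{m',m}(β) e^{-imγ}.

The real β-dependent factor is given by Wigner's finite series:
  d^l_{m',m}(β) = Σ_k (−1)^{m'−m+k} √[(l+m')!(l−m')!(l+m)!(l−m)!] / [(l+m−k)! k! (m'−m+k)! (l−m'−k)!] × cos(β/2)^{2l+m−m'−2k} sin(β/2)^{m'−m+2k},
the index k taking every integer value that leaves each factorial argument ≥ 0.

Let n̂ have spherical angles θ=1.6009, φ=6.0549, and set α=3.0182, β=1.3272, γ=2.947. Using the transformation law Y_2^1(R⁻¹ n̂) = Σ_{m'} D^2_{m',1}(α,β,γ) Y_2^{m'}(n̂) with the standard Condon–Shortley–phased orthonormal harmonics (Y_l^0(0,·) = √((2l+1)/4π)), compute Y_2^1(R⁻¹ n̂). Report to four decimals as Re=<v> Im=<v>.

Re=0.1703 Im=-0.0465

Need the full column D^2_{m',1} for m'=−2..2 at α=3.0182, β=1.3272, γ=2.947.
cos(β/2)=0.787780, sin(β/2)=0.615957
d^2_{-2,1}: single k=3 term ⇒ +0.368202;  D = -0.367700+0.019209i
d^2_{-1,1}: k∈[2..3] ⇒ +0.706369 -0.143947 = +0.562422;  D = +0.560997+0.040011i
d^2_{0,1}: k∈[1..2] ⇒ +0.737633 -0.450953 = +0.286680;  D = -0.281270-0.055434i
d^2_{1,1}: k∈[0..1] ⇒ +0.385141 -0.706369 = -0.321228;  D = -0.305124-0.100433i
d^2_{2,1}: single k=0 term ⇒ -0.602275;  D = +0.544555+0.257283i
Y_2^{m'}(θ=1.6009,φ=6.0549) and Σ D·Y over m':
  (-0.3677+0.0192i)·(+0.3464+0.1701i)  (+0.5610+0.0400i)·(-0.0226-0.0053i)  (-0.2813-0.0554i)·(-0.3145+0.0000i)  (-0.3051-0.1004i)·(+0.0226-0.0053i)  (+0.5446+0.2573i)·(+0.3464-0.1701i)
Y_2^1(R⁻¹ n̂) = +0.170311-0.046529i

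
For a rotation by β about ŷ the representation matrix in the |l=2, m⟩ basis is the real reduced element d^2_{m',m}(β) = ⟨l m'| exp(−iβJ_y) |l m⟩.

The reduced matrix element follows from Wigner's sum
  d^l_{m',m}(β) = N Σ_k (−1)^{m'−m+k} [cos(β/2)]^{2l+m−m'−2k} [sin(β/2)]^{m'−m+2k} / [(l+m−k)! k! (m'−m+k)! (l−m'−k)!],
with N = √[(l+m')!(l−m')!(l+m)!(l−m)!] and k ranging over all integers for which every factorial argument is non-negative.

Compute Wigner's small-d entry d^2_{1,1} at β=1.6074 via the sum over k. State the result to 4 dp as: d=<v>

d=-0.5170

d^2_{1,1}(β=1.6074) via Wigner's sum:
With c≡cos(β/2)=0.694048 and s≡sin(β/2)=0.719929, N=[6·1·6·1]^{1/2}=6.000000
The bounds max(0,m−m')=0 and min(l+m,l−m')=1 give 2 terms
  k=0: (−1)^0·6.0000/(6)·0.6940^4·0.7199^0 = +0.232037
  k=1: (−1)^1·6.0000/(2)·0.6940^2·0.7199^2 = -0.748996
d^2_{1,1}(1.6074) = +0.232037 -0.748996 = -0.516959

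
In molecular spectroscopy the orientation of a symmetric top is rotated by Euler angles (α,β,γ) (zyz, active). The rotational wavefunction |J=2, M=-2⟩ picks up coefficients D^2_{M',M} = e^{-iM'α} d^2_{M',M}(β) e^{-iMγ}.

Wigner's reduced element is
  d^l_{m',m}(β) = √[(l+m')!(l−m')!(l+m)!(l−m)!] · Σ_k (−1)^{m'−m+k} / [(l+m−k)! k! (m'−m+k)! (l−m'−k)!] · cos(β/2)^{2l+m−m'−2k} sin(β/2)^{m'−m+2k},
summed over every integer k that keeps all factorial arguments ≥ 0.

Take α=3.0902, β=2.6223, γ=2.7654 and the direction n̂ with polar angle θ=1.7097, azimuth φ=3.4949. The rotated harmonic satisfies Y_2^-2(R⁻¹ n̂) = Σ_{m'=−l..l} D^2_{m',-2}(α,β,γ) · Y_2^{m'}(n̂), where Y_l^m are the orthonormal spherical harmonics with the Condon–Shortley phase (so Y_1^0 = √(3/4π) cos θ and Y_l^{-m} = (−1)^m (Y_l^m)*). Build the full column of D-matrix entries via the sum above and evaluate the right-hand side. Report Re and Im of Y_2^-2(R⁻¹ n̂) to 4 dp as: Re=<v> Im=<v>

Re=0.2525 Im=0.0614

Need the full column D^2_{m',-2} for m'=−2..2 at α=3.0902, β=2.6223, γ=2.7654.
cos(β/2)=0.256739, sin(β/2)=0.966481
d^2_{-2,-2}: single k=0 term ⇒ +0.004345;  D = +0.002851-0.003279i
d^2_{-1,-2}: single k=0 term ⇒ -0.032711;  D = +0.022701-0.023552i
d^2_{0,-2}: single k=0 term ⇒ +0.150815;  D = +0.110104-0.103064i
d^2_{1,-2}: single k=0 term ⇒ -0.463555;  D = +0.354250-0.298982i
d^2_{2,-2}: single k=0 term ⇒ +0.872515;  D = +0.694806-0.527756i
Y_2^{m'}(θ=1.7097,φ=3.4949) and Σ D·Y over m':
  (+0.0029-0.0033i)·(+0.2882-0.2460i)  (+0.0227-0.0236i)·(+0.0994-0.0367i)  (+0.1101-0.1031i)·(-0.2973+0.0000i)  (+0.3542-0.2990i)·(-0.0994-0.0367i)  (+0.6948-0.5278i)·(+0.2882+0.2460i)
Y_2^-2(R⁻¹ n̂) = +0.252543+0.061386i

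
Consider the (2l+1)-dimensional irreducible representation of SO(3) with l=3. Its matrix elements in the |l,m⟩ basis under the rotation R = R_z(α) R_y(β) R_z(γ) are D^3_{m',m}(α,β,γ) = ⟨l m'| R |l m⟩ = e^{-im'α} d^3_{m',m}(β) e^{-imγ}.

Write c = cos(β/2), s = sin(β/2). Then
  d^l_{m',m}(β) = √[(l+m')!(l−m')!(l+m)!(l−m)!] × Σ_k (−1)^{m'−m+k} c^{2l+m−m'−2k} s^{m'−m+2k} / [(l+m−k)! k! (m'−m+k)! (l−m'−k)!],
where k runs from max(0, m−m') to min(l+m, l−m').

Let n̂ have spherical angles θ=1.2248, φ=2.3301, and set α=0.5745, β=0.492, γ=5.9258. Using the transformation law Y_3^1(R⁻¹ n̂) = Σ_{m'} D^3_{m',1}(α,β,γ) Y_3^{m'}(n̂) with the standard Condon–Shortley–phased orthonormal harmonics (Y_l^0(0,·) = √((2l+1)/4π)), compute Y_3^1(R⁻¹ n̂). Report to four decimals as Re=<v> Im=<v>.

Re=-0.1522 Im=0.1869

Need the full column D^3_{m',1} for m'=−3..3 at α=0.5745, β=0.492, γ=5.9258.
cos(β/2)=0.969894, sin(β/2)=0.243526
d^3_{-3,1}: single k=4 term ⇒ +0.012814;  D = -0.006256+0.011183i
d^3_{-2,1}: k∈[3..4] ⇒ +0.083338 -0.002627 = +0.080711;  D = +0.005195+0.080543i
d^3_{-1,1}: k∈[2..4] ⇒ +0.314877 -0.026468 +0.000209 = +0.288617;  D = +0.172109+0.231686i
d^3_{0,1}: k∈[1..3] ⇒ +0.724033 -0.136938 +0.002878 = +0.589973;  D = +0.552696+0.206388i
d^3_{1,1}: k∈[0..2] ⇒ +0.832427 -0.419836 +0.019851 = +0.432443;  D = +0.422290-0.093154i
d^3_{2,1}: k∈[0..1] ⇒ -0.660949 +0.083338 = -0.577611;  D = -0.405886+0.410964i
d^3_{3,1}: single k=0 term ⇒ +0.203252;  D = +0.041312-0.199009i
Y_3^{m'}(θ=1.2248,φ=2.3301) and Σ D·Y over m':
  (-0.0063+0.0112i)·(+0.2641-0.2257i)  (+0.0052+0.0805i)·(-0.0160+0.3063i)  (+0.1721+0.2317i)·(+0.0889+0.0937i)  (+0.5527+0.2064i)·(-0.3069+0.0000i)  (+0.4223-0.0932i)·(-0.0889+0.0937i)  (-0.4059+0.4110i)·(-0.0160-0.3063i)  (+0.0413-0.1990i)·(-0.2641-0.2257i)
Y_3^1(R⁻¹ n̂) = -0.152174+0.186901i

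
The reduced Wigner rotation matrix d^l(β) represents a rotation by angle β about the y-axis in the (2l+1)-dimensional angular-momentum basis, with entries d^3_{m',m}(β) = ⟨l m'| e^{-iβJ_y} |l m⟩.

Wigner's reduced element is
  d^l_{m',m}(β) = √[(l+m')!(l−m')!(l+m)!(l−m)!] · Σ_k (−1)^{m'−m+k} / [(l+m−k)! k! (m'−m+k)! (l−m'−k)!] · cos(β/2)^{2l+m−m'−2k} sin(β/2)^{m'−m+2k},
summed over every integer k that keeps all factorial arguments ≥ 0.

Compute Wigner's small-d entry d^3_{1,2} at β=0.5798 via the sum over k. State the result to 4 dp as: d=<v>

d^3_{1,2}(β=0.5798) via Wigner's sum:
Half-angle: c=0.958272, s=0.285856. N=√(24·2·120·1)=75.894664
Admissible k: 1..2 (factorial args all ≥0)
  k=1: (−1)^0·75.8947/(24)·0.9583^5·0.2859^1 = +0.730454
  k=2: (−1)^1·75.8947/(12)·0.9583^3·0.2859^3 = -0.129999
d^3_{1,2}(0.5798) = +0.730454 -0.129999 = +0.600455

d=0.6005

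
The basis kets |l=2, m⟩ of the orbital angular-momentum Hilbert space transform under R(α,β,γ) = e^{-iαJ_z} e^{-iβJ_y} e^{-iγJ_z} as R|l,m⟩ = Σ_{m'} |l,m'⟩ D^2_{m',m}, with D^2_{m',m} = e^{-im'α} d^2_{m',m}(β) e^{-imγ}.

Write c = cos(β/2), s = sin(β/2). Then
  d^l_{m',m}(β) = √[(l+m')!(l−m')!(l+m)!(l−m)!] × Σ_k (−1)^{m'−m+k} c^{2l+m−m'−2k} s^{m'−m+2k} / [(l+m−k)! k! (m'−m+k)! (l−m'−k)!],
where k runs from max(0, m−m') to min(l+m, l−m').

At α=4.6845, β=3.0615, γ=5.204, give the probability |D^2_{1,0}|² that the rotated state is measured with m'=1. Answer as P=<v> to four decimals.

P=0.0095

First d^2_{1,0}(β=3.0615), then the phase factors e^{-i(1)α} and e^{-i(0)γ}:
c=cos(3.0615/2)=0.040036, s=sin(3.0615/2)=0.999198; N=√[6·1·2·2]=4.898979
k: max(0,(0)−(1))=0 … min(2+(0),2−(1))=1
  k=0: (−1)^1·4.8990/(2)·0.0400^3·0.9992^1 = -0.000157
  k=1: (−1)^2·4.8990/(2)·0.0400^1·0.9992^3 = +0.097831
d^2_{1,0}(3.0615) = -0.000157 +0.097831 = +0.097674
|D^2_{1,0}|² = |d^2_{1,0}(β)|² = (+0.097674)² = 0.009540 (the z-rotation phases have unit modulus)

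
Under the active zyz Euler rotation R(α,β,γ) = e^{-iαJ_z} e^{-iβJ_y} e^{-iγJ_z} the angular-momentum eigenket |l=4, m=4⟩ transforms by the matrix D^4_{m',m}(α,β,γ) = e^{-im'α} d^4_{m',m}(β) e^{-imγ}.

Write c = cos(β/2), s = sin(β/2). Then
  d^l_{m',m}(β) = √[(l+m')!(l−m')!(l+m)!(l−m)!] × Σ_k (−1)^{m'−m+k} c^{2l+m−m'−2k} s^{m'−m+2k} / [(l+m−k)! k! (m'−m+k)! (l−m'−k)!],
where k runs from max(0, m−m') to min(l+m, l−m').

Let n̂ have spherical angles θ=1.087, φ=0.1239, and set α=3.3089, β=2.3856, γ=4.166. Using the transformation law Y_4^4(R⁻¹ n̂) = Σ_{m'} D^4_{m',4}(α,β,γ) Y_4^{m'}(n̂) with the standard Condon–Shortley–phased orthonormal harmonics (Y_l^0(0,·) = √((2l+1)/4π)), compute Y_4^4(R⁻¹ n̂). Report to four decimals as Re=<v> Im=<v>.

Re=-0.0045 Im=0.0023

Need the full column D^4_{m',4} for m'=−4..4 at α=3.3089, β=2.3856, γ=4.166.
cos(β/2)=0.369059, sin(β/2)=0.929406
d^4_{-4,4}: single k=8 term ⇒ +0.556729;  D = -0.533987+0.157494i
d^4_{-3,4}: single k=7 term ⇒ +0.625286;  D = +0.561913-0.274292i
d^4_{-2,4}: single k=6 term ⇒ +0.464519;  D = -0.377678+0.270439i
d^4_{-1,4}: single k=5 term ⇒ +0.260861;  D = +0.183841-0.185070i
d^4_{0,4}: single k=4 term ⇒ +0.115812;  D = -0.066796+0.094608i
d^4_{1,4}: single k=3 term ⇒ +0.041133;  D = +0.017797-0.037083i
d^4_{2,4}: single k=2 term ⇒ +0.011550;  D = -0.003193+0.011099i
d^4_{3,4}: single k=1 term ⇒ +0.002451;  D = +0.000276-0.002436i
d^4_{4,4}: single k=0 term ⇒ +0.000344;  D = +0.000019+0.000344i
Y_4^{m'}(θ=1.087,φ=0.1239) and Σ D·Y over m':
  (-0.5340+0.1575i)·(+0.2391-0.1292i)  (+0.5619-0.2743i)·(+0.3763-0.1467i)  (-0.3777+0.2704i)·(+0.1308-0.0331i)  (+0.1838-0.1851i)·(-0.2872+0.0358i)  (-0.0668+0.0946i)·(-0.1960+0.0000i)  (+0.0178-0.0371i)·(+0.2872+0.0358i)  (-0.0032+0.0111i)·(+0.1308+0.0331i)  (+0.0003-0.0024i)·(-0.3763-0.1467i)  (+0.0000+0.0003i)·(+0.2391+0.1292i)
Y_4^4(R⁻¹ n̂) = -0.004459+0.002347i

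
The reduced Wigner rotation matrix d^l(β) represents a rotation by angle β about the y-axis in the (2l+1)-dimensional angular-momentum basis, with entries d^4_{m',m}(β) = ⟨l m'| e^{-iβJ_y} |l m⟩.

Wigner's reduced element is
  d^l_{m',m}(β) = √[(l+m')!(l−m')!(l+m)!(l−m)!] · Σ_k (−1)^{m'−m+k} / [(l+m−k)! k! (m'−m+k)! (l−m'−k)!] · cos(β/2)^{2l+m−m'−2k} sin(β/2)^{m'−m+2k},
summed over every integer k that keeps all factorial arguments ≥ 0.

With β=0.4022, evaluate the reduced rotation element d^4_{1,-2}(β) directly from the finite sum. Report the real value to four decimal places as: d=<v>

d=-0.0955

d^4_{1,-2}(β=0.4022) via Wigner's sum:
Half-angle: c=0.979847, s=0.199747. N=√(120·6·2·720)=1018.233765
The bounds max(0,m−m')=0 and min(l+m,l−m')=2 give 3 terms
  k=0: (−1)^3·1018.2338/(72)·0.9798^5·0.1997^3 = -0.101801
  k=1: (−1)^4·1018.2338/(48)·0.9798^3·0.1997^5 = +0.006346
  k=2: (−1)^5·1018.2338/(240)·0.9798^1·0.1997^7 = -0.000053
d^4_{1,-2}(0.4022) = -0.101801 +0.006346 -0.000053 = -0.095507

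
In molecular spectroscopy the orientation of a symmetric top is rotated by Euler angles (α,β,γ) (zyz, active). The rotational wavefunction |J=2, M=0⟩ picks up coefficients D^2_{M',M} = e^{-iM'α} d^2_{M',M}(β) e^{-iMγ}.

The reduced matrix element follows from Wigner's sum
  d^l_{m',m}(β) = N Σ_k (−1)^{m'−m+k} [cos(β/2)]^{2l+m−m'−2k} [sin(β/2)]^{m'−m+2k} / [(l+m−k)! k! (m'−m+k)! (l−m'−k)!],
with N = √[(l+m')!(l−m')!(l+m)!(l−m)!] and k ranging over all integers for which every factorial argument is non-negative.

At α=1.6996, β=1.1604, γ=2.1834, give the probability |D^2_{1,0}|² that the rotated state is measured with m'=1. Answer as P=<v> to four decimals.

P=0.2008

First d^2_{1,0}(β=1.1604), then the phase factors e^{-i(1)α} and e^{-i(0)γ}:
With c≡cos(β/2)=0.836353 and s≡sin(β/2)=0.548191, N=[6·1·2·2]^{1/2}=4.898979
k: max(0,(0)−(1))=0 … min(2+(0),2−(1))=1
  k=0: (−1)^1·4.8990/(2)·0.8364^3·0.5482^1 = -0.785555
  k=1: (−1)^2·4.8990/(2)·0.8364^1·0.5482^3 = +0.337490
d^2_{1,0}(1.1604) = -0.785555 +0.337490 = -0.448065
|D^2_{1,0}|² = |d^2_{1,0}(β)|² = (-0.448065)² = 0.200762 (the z-rotation phases have unit modulus)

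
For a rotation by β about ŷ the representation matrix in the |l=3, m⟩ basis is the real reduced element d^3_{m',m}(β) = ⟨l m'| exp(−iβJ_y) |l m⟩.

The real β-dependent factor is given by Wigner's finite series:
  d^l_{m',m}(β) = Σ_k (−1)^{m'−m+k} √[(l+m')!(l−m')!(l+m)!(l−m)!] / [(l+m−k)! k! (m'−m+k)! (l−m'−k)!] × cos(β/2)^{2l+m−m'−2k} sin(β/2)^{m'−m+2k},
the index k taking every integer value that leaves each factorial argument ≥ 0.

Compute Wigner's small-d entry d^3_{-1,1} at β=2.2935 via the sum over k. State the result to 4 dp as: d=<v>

d=-0.2185

d^3_{-1,1}(β=2.2935) via Wigner's sum:
With c≡cos(β/2)=0.411452 and s≡sin(β/2)=0.911432, N=[2·24·24·2]^{1/2}=48.000000
k: max(0,(1)−(-1))=2 … min(3+(1),3−(-1))=4
  k=2: (−1)^0·48.0000/(8)·0.4115^4·0.9114^2 = +0.142848
  k=3: (−1)^1·48.0000/(6)·0.4115^2·0.9114^4 = -0.934596
  k=4: (−1)^2·48.0000/(48)·0.4115^0·0.9114^6 = +0.573250
d^3_{-1,1}(2.2935) = +0.142848 -0.934596 +0.573250 = -0.218498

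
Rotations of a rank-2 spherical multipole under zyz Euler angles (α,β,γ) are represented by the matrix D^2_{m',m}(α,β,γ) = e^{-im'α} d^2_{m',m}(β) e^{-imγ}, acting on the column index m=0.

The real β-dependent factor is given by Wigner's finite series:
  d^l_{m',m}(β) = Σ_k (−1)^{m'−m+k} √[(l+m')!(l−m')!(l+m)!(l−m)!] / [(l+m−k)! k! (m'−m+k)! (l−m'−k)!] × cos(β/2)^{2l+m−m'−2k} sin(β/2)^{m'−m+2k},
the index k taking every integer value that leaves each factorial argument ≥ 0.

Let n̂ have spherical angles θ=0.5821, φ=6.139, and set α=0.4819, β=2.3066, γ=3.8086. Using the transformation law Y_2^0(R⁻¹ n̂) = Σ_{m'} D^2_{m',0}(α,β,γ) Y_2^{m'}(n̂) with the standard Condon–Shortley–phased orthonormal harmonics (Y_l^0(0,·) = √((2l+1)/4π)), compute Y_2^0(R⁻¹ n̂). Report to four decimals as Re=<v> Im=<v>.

Need the full column D^2_{m',0} for m'=−2..2 at α=0.4819, β=2.3066, γ=3.8086.
cos(β/2)=0.405473, sin(β/2)=0.914107
d^2_{-2,0}: single k=2 term ⇒ +0.336507;  D = +0.191944+0.276395i
d^2_{-1,0}: k∈[1..2] ⇒ +0.149265 -0.758628 = -0.609363;  D = -0.539966-0.282417i
d^2_{0,0}: k∈[0..2] ⇒ +0.027030 -0.549513 +0.698213 = +0.175730;  D = +0.175730+0.000000i
d^2_{1,0}: k∈[0..1] ⇒ -0.149265 +0.758628 = +0.609363;  D = +0.539966-0.282417i
d^2_{2,0}: single k=0 term ⇒ +0.336507;  D = +0.191944-0.276395i
Y_2^{m'}(θ=0.5821,φ=6.139) and Σ D·Y over m':
  (+0.1919+0.2764i)·(+0.1119+0.0332i)  (-0.5400-0.2824i)·(+0.3511+0.0510i)  (+0.1757+0.0000i)·(+0.3448+0.0000i)  (+0.5400-0.2824i)·(-0.3511+0.0510i)  (+0.1919-0.2764i)·(+0.1119-0.0332i)
Y_2^0(R⁻¹ n̂) = -0.265165-0.000000i

Re=-0.2652 Im=0.0000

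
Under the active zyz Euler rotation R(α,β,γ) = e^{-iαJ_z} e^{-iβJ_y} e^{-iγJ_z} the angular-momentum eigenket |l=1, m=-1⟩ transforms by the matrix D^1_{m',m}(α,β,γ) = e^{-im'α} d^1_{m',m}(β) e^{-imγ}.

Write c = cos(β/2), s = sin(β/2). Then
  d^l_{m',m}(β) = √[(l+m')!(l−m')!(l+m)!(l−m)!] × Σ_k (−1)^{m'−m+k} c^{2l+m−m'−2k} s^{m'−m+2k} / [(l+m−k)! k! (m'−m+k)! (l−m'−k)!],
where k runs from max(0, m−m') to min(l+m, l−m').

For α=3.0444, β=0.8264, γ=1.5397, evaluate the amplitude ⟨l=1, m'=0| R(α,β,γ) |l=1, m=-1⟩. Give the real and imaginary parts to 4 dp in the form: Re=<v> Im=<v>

First d^1_{0,-1}(β=0.8264), then the phase factors e^{-i(0)α} and e^{-i(-1)γ}:
Half-angle: c=0.915841, s=0.401542. N=√(1·1·1·2)=1.414214
The bounds max(0,m−m')=0 and min(l+m,l−m')=0 give 1 term
  k=0: (−1)^1·1.4142/(1)·0.9158^1·0.4015^1 = -0.520075
d^1_{0,-1}(0.8264) = -0.520075
Attach z-rotation phases: D = e^{-i(0)(3.0444)}·(-0.520075)·e^{-i(-1)(1.5397)} = -0.016170-0.519824i

Re=-0.0162 Im=-0.5198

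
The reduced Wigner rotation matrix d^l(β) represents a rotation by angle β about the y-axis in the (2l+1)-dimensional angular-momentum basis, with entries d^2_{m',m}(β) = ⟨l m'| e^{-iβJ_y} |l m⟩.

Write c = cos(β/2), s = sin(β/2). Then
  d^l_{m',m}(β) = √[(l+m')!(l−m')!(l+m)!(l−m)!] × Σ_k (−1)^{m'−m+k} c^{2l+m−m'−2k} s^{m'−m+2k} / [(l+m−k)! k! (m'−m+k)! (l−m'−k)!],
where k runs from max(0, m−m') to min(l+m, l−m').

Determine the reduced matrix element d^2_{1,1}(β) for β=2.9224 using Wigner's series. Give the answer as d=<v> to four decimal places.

d=-0.0353

d^2_{1,1}(β=2.9224) via Wigner's sum:
c=cos(2.9224/2)=0.109377, s=sin(2.9224/2)=0.994000; N=√[6·1·6·1]=6.000000
Admissible k: 0..1 (factorial args all ≥0)
  k=0: (−1)^0·6.0000/(6)·0.1094^4·0.9940^0 = +0.000143
  k=1: (−1)^1·6.0000/(2)·0.1094^2·0.9940^2 = -0.035461
d^2_{1,1}(2.9224) = +0.000143 -0.035461 = -0.035318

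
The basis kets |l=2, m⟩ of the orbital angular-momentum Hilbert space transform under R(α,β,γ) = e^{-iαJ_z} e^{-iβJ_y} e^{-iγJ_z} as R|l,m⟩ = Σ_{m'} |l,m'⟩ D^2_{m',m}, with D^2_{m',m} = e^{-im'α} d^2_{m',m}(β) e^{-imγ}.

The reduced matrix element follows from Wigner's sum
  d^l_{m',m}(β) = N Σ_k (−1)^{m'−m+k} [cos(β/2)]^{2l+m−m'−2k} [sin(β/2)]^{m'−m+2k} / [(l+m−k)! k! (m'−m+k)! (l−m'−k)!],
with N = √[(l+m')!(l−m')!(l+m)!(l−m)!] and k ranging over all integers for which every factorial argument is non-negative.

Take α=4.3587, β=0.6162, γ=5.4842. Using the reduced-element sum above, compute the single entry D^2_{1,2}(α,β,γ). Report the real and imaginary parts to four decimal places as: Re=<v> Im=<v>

Split into d^2_{1,2}(β=0.6162) × two z-phases.
With c≡cos(β/2)=0.952911 and s≡sin(β/2)=0.303249, N=[6·1·24·1]^{1/2}=12.000000
Admissible k: 1..1 (factorial args all ≥0)
  k=1: (−1)^0·12.0000/(6)·0.9529^3·0.3032^1 = +0.524791
d^2_{1,2}(0.6162) = +0.524791
D = (-0.346361+0.938101i)·(+0.524791)·(-0.027171+0.999631i) = -0.487187-0.195076i

Re=-0.4872 Im=-0.1951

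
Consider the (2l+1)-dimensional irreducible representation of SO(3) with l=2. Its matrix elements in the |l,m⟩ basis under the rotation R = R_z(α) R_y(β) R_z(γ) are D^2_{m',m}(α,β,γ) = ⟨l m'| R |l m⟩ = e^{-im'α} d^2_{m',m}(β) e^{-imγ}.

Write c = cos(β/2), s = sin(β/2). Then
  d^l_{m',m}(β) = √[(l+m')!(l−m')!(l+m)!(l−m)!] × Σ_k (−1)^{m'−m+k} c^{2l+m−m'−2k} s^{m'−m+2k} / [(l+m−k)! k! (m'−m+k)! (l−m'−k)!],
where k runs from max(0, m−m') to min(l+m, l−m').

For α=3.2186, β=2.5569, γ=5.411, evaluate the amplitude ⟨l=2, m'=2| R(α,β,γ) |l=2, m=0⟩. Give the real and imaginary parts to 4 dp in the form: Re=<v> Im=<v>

Re=0.1843 Im=-0.0286

D^2_{2,0}(3.2186,2.5569,5.411) = e^{-i·2·3.2186}·d^2_{2,0}(2.5569)·e^{-i·0·5.411}. Compute d first:
Half-angle: c=0.288200, s=0.957570. N=√(24·1·2·2)=9.797959
Admissible k: 0..0 (factorial args all ≥0)
  k=0: (−1)^2·9.7980/(4)·0.2882^2·0.9576^2 = +0.186554
d^2_{2,0}(2.5569) = +0.186554
Phases: e^{-i·(2)·3.2186}=+0.988163-0.153407i, e^{-i·(0)·5.411}=+1.000000+0.000000i ⇒ D=+0.184346-0.028619i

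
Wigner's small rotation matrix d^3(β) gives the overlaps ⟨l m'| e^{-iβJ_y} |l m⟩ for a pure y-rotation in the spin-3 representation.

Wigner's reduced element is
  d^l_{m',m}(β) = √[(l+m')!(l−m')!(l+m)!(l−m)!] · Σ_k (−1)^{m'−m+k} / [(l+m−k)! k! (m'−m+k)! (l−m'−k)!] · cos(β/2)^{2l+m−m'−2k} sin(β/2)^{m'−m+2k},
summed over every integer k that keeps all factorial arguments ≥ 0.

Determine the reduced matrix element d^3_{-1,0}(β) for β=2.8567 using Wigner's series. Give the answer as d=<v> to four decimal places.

d=0.4387

d^3_{-1,0}(β=2.8567) via Wigner's sum:
Half-angle: c=0.141965, s=0.989872. N=√(2·24·6·6)=41.569219
k∈{1,2,3} keeps every argument non-negative
  k=1: (−1)^0·41.5692/(12)·0.1420^5·0.9899^1 = +0.000198
  k=2: (−1)^1·41.5692/(4)·0.1420^3·0.9899^3 = -0.028840
  k=3: (−1)^2·41.5692/(12)·0.1420^1·0.9899^5 = +0.467376
d^3_{-1,0}(2.8567) = +0.000198 -0.028840 +0.467376 = +0.438734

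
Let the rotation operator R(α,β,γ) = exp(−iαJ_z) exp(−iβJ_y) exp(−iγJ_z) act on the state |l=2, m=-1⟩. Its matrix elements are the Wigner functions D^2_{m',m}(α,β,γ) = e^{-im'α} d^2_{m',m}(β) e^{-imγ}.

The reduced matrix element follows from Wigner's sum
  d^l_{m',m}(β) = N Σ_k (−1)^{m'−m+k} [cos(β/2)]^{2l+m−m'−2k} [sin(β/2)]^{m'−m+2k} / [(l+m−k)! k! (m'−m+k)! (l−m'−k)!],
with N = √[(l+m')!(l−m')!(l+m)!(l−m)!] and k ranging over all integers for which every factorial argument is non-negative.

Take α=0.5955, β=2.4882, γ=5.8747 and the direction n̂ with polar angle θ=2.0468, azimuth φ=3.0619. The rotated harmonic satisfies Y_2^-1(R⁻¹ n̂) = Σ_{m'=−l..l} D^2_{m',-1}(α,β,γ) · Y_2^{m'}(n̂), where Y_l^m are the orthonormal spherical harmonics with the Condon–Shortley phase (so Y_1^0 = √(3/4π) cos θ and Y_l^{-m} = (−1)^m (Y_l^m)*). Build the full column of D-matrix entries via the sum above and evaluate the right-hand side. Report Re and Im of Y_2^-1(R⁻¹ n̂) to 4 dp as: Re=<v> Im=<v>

Re=-0.0242 Im=0.0375

Need the full column D^2_{m',-1} for m'=−2..2 at α=0.5955, β=2.4882, γ=5.8747.
cos(β/2)=0.320916, sin(β/2)=0.947108
d^2_{-2,-1}: single k=1 term ⇒ +0.062604;  D = +0.044395+0.044140i
d^2_{-1,-1}: k∈[0..1] ⇒ +0.010606 -0.277142 = -0.266536;  D = -0.261888-0.049556i
d^2_{0,-1}: k∈[0..1] ⇒ -0.076674 +0.667828 = +0.591154;  D = +0.542516-0.234818i
d^2_{1,-1}: k∈[0..1] ⇒ +0.277142 -0.804632 = -0.527490;  D = -0.283233+0.445000i
d^2_{2,-1}: single k=0 term ⇒ -0.545280;  D = +0.015641+0.545055i
Y_2^{m'}(θ=2.0468,φ=3.0619) and Σ D·Y over m':
  (+0.0444+0.0441i)·(+0.3013+0.0484i)  (-0.2619-0.0496i)·(+0.3137+0.0250i)  (+0.5425-0.2348i)·(-0.1167+0.0000i)  (-0.2832+0.4450i)·(-0.3137+0.0250i)  (+0.0156+0.5451i)·(+0.3013-0.0484i)
Y_2^-1(R⁻¹ n̂) = -0.024182+0.037550i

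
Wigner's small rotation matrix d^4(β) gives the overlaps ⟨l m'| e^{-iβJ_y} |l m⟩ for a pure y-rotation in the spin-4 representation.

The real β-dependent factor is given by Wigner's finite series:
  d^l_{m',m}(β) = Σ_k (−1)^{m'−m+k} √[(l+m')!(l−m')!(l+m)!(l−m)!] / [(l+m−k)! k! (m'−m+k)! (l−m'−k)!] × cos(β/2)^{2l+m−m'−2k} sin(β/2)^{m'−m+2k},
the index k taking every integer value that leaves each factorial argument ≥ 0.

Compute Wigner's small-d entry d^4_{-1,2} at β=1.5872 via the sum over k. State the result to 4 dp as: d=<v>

d^4_{-1,2}(β=1.5872) via Wigner's sum:
Half-angle: c=0.701283, s=0.712883. N=√(6·120·720·2)=1018.233765
k: max(0,(2)−(-1))=3 … min(4+(2),4−(-1))=5
  k=3: (−1)^0·1018.2338/(72)·0.7013^5·0.7129^3 = +0.869034
  k=4: (−1)^1·1018.2338/(48)·0.7013^3·0.7129^5 = -1.347029
  k=5: (−1)^2·1018.2338/(240)·0.7013^1·0.7129^7 = +0.278391
d^4_{-1,2}(1.5872) = +0.869034 -1.347029 +0.278391 = -0.199603

d=-0.1996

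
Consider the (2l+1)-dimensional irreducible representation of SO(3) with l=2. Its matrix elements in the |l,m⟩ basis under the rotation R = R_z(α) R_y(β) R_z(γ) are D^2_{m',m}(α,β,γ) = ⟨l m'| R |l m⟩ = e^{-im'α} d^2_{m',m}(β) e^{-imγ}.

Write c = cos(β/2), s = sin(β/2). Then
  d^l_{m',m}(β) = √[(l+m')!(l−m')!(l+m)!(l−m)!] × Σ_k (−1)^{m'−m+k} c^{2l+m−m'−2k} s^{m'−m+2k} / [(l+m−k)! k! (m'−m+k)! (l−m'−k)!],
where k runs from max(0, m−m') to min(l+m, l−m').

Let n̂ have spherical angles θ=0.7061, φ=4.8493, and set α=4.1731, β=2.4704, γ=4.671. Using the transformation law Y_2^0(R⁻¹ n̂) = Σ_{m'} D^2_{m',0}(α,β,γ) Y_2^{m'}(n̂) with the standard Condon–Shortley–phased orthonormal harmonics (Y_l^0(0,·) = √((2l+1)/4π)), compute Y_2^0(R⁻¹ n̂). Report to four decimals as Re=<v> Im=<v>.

Need the full column D^2_{m',0} for m'=−2..2 at α=4.1731, β=2.4704, γ=4.671.
cos(β/2)=0.329332, sin(β/2)=0.944214
d^2_{-2,0}: single k=2 term ⇒ +0.236856;  D = -0.111934+0.208738i
d^2_{-1,0}: k∈[1..2] ⇒ +0.082613 -0.679081 = -0.596468;  D = +0.306302+0.511813i
d^2_{0,0}: k∈[0..2] ⇒ +0.011764 -0.386785 +0.794844 = +0.419823;  D = +0.419823+0.000000i
d^2_{1,0}: k∈[0..1] ⇒ -0.082613 +0.679081 = +0.596468;  D = -0.306302+0.511813i
d^2_{2,0}: single k=0 term ⇒ +0.236856;  D = -0.111934-0.208738i
Y_2^{m'}(θ=0.7061,φ=4.8493) and Σ D·Y over m':
  (-0.1119+0.2087i)·(-0.1566+0.0440i)  (+0.3063+0.5118i)·(+0.0521+0.3779i)  (+0.4198+0.0000i)·(+0.2324+0.0000i)  (-0.3063+0.5118i)·(-0.0521+0.3779i)  (-0.1119-0.2087i)·(-0.1566-0.0440i)
Y_2^0(R⁻¹ n̂) = -0.240630+0.000000i

Re=-0.2406 Im=0.0000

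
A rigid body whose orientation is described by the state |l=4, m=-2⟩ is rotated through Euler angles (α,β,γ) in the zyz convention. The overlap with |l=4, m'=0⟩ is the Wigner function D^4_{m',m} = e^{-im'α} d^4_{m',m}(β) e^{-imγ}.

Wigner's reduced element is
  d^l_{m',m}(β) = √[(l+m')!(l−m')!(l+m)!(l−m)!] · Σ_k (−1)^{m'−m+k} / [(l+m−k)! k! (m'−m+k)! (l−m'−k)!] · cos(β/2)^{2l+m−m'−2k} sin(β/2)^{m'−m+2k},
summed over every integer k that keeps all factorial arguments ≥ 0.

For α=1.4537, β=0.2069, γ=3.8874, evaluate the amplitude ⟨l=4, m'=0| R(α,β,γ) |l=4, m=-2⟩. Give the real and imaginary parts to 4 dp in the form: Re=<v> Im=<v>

First d^4_{0,-2}(β=0.2069), then the phase factors e^{-i(0)α} and e^{-i(-2)γ}:
c=cos(0.2069/2)=0.994654, s=sin(0.2069/2)=0.103266; N=√[24·24·2·720]=910.735966
k: max(0,(-2)−(0))=0 … min(4+(-2),4−(0))=2
  k=0: (−1)^2·910.7360/(96)·0.9947^6·0.1033^2 = +0.097963
  k=1: (−1)^3·910.7360/(36)·0.9947^4·0.1033^4 = -0.002816
  k=2: (−1)^4·910.7360/(96)·0.9947^2·0.1033^6 = +0.000011
d^4_{0,-2}(0.2069) = +0.097963 -0.002816 +0.000011 = +0.095159
Phases: e^{-i·(0)·1.4537}=+1.000000+0.000000i, e^{-i·(-2)·3.8874}=+0.079099+0.996867i ⇒ D=+0.007527+0.094861i

Re=0.0075 Im=0.0949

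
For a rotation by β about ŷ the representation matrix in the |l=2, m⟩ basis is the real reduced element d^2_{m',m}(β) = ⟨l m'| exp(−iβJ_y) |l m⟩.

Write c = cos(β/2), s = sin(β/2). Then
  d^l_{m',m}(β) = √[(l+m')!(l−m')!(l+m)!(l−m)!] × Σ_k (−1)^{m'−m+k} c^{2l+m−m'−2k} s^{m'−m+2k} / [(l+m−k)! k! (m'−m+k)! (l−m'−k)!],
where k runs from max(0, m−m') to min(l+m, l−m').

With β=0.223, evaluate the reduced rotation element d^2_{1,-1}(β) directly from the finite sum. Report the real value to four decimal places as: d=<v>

d=0.0365

d^2_{1,-1}(β=0.223) via Wigner's sum:
Half-angle: c=0.993790, s=0.111269. N=√(6·1·1·6)=6.000000
k∈{0,1} keeps every argument non-negative
  k=0: (−1)^2·6.0000/(2)·0.9938^2·0.1113^2 = +0.036683
  k=1: (−1)^3·6.0000/(6)·0.9938^0·0.1113^4 = -0.000153
d^2_{1,-1}(0.223) = +0.036683 -0.000153 = +0.036529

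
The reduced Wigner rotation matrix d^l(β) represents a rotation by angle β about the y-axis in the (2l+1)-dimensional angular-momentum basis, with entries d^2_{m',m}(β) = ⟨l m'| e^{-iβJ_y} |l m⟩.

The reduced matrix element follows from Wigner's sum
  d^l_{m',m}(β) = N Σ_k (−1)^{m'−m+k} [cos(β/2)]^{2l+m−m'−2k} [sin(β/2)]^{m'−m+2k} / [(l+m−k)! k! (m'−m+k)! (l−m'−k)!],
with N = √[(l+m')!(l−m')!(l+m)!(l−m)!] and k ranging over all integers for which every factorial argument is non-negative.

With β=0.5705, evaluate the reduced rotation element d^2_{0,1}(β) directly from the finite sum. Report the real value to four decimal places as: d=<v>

d^2_{0,1}(β=0.5705) via Wigner's sum:
With c≡cos(β/2)=0.959591 and s≡sin(β/2)=0.281397, N=[2·2·6·1]^{1/2}=4.898979
k: max(0,(1)−(0))=1 … min(2+(1),2−(0))=2
  k=1: (−1)^0·4.8990/(2)·0.9596^3·0.2814^1 = +0.609052
  k=2: (−1)^1·4.8990/(2)·0.9596^1·0.2814^3 = -0.052375
d^2_{0,1}(0.5705) = +0.609052 -0.052375 = +0.556678

d=0.5567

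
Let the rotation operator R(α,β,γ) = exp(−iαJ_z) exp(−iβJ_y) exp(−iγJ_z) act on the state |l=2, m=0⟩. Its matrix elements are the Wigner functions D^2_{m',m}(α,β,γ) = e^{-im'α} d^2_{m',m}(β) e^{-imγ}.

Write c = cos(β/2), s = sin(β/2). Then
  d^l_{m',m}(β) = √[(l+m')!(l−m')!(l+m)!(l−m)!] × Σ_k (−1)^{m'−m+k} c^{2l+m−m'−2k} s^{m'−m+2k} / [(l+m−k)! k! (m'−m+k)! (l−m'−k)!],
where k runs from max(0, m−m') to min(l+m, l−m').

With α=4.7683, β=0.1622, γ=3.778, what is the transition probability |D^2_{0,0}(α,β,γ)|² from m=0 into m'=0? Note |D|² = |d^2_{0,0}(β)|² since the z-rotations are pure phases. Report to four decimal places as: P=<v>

Split into d^2_{0,0}(β=0.1622) × two z-phases.
With c≡cos(β/2)=0.996713 and s≡sin(β/2)=0.081011, N=[2·2·2·2]^{1/2}=4.000000
k∈{0,1,2} keeps every argument non-negative
  k=0: (−1)^0·4.0000/(4)·0.9967^4·0.0810^0 = +0.986917
  k=1: (−1)^1·4.0000/(1)·0.9967^2·0.0810^2 = -0.026079
  k=2: (−1)^2·4.0000/(4)·0.9967^0·0.0810^4 = +0.000043
d^2_{0,0}(0.1622) = +0.986917 -0.026079 +0.000043 = +0.960882
|D^2_{0,0}|² = |d^2_{0,0}(β)|² = (+0.960882)² = 0.923293 (the z-rotation phases have unit modulus)

P=0.9233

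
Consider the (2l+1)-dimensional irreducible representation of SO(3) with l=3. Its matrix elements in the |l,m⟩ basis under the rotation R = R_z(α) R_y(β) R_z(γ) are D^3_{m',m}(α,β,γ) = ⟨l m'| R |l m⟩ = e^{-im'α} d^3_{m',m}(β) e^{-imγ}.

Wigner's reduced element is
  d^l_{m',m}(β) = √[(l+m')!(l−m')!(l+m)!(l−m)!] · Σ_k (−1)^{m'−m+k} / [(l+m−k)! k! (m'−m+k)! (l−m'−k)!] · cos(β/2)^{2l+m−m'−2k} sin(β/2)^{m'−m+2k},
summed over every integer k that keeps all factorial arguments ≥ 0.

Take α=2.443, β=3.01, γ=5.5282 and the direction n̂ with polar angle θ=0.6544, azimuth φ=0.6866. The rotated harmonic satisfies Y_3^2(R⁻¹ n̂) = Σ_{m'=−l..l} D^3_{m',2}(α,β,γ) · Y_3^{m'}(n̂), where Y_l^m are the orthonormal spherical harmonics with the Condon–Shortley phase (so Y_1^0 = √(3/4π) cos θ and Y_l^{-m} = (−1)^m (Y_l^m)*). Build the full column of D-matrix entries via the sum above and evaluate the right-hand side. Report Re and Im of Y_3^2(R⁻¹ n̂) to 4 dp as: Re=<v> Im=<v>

Need the full column D^3_{m',2} for m'=−3..3 at α=2.443, β=3.01, γ=5.5282.
cos(β/2)=0.065749, sin(β/2)=0.997836
d^3_{-3,2}: single k=5 term ⇒ +0.159316;  D = -0.132753+0.088082i
d^3_{-2,2}: k∈[4..5] ⇒ +0.021428 -0.987087 = -0.965659;  D = -0.959524-0.108681i
d^3_{-1,2}: k∈[3..4] ⇒ +0.001786 -0.205676 = -0.203890;  D = +0.140379+0.147869i
d^3_{0,2}: k∈[2..3] ⇒ +0.000102 -0.023473 = -0.023371;  D = -0.001421-0.023328i
d^3_{1,2}: k∈[1..2] ⇒ +0.000004 -0.001786 = -0.001782;  D = -0.001061+0.001432i
d^3_{2,2}: k∈[0..1] ⇒ +0.000000 -0.000093 = -0.000093;  D = +0.000090-0.000022i
d^3_{3,2}: single k=0 term ⇒ -0.000003;  D = -0.000003-0.000001i
Y_3^{m'}(θ=0.6544,φ=0.6866) and Σ D·Y over m':
  (-0.1328+0.0881i)·(-0.0442-0.0831i)  (-0.9595-0.1087i)·(+0.0590-0.2946i)  (+0.1404+0.1479i)·(+0.3267-0.2678i)  (-0.0014-0.0233i)·(+0.0437+0.0000i)  (-0.0011+0.0014i)·(-0.3267-0.2678i)  (+0.0001-0.0000i)·(+0.0590+0.2946i)  (-0.0000-0.0000i)·(+0.0442-0.0831i)
Y_3^2(R⁻¹ n̂) = +0.010723+0.292916i

Re=0.0107 Im=0.2929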